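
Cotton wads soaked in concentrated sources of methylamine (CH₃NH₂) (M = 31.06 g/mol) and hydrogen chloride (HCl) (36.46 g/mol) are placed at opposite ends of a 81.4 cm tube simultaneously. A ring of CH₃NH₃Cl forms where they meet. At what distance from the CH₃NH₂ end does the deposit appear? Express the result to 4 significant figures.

In equal time, each gas travels a distance ∝ its rate ∝ 1/√M, so d_CH₃NH₂/d_HCl = √(M_HCl/M_CH₃NH₂) = √(36.46/31.06) = 1.083.
With d_CH₃NH₂ + d_HCl = 81.4 cm, d_HCl = 81.4/(1 + 1.083) = 39.07 cm.
d_CH₃NH₂ = 81.4 − 39.07 = 42.33 cm.

42.33 cm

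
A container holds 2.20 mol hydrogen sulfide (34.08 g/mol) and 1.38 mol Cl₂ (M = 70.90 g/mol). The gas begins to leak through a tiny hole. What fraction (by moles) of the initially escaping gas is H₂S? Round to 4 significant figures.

0.6969

Effusion rate of each component ∝ n_i/√M_i (partial pressure × 1/√M).
So x_H₂S in the escaping gas = (n_H₂S/√M_H₂S) / Σ(n_i/√M_i)
= (2.20/√34.08) / (2.20/√34.08 + 1.38/√70.90) = 0.3769/(0.3769 + 0.1639) = 0.6969.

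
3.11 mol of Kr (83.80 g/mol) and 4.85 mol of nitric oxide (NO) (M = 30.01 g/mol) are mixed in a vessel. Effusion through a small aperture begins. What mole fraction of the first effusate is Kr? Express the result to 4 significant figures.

0.2773

Effusion rate of each component ∝ n_i/√M_i (partial pressure × 1/√M).
So x_Kr in the escaping gas = (n_Kr/√M_Kr) / Σ(n_i/√M_i)
= (3.11/√83.80) / (3.11/√83.80 + 4.85/√30.01) = 0.3397/(0.3397 + 0.8853) = 0.2773.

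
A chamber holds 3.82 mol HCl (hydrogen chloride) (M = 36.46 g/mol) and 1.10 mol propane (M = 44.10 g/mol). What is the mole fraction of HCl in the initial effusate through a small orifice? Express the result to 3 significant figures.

Rate_i ∝ x_i/√M_i (Graham's law weighted by mole fraction), so the effusate composition follows n_i/√M_i.
Mole fraction of HCl in the effusate = (n_HCl/√M_HCl) / (n_HCl/√M_HCl + n_C₃H₈/√M_C₃H₈)
= (3.82/√36.46) / (3.82/√36.46 + 1.10/√44.10) = 0.6326/(0.6326 + 0.1656) = 0.793.

0.793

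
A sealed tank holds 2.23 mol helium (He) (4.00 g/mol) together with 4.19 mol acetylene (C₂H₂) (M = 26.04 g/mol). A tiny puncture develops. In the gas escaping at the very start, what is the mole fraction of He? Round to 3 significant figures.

0.576

Rate_i ∝ x_i/√M_i (Graham's law weighted by mole fraction), so the effusate composition follows n_i/√M_i.
x_He(eff) = (n_He/√M_He) / (n_He/√M_He + n_C₂H₂/√M_C₂H₂)
= (2.23/√4.00) / (2.23/√4.00 + 4.19/√26.04) = 1.115/(1.115 + 0.8211) = 0.576.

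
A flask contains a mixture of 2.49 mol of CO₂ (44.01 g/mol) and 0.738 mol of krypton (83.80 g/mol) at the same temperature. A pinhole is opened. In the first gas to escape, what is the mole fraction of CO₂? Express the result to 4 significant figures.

Effusion rate of each component ∝ n_i/√M_i (partial pressure × 1/√M).
So x_CO₂ in the escaping gas = (n_CO₂/√M_CO₂) / Σ(n_i/√M_i)
= (2.49/√44.01) / (2.49/√44.01 + 0.738/√83.80) = 0.3753/(0.3753 + 0.08062) = 0.8232.

0.8232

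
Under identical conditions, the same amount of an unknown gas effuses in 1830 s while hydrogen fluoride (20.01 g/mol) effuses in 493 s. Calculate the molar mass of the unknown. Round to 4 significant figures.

275.7 g/mol

Using Graham's law: t_X/t_HF = √(M_X/M_HF).
1830/493 = 3.712 = √(M_X/20.01)
M_X = 20.01 × 3.712² = 20.01 × 13.78 = 275.7 g/mol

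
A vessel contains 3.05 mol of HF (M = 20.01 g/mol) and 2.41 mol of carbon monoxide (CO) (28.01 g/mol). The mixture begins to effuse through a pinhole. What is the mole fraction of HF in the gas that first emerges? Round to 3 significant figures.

0.600

The effusion rate of species i is ∝ p_i/√M_i ∝ n_i/√M_i.
Mole fraction of HF in the effusate = (n_HF/√M_HF) / (n_HF/√M_HF + n_CO/√M_CO)
= (3.05/√20.01) / (3.05/√20.01 + 2.41/√28.01) = 0.6818/(0.6818 + 0.4554) = 0.600.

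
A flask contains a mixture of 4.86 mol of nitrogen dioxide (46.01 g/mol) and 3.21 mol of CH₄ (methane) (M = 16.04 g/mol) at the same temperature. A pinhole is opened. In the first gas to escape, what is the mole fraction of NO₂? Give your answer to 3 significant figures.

0.472

Rate_i ∝ x_i/√M_i (Graham's law weighted by mole fraction), so the effusate composition follows n_i/√M_i.
Mole fraction of NO₂ in the effusate = (n_NO₂/√M_NO₂) / (n_NO₂/√M_NO₂ + n_CH₄/√M_CH₄)
= (4.86/√46.01) / (4.86/√46.01 + 3.21/√16.04) = 0.7165/(0.7165 + 0.8015) = 0.472.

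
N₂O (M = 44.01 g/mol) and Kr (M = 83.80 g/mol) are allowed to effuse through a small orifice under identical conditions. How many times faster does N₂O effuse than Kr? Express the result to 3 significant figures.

Since effusion rate ∝ 1/√M, rate_N₂O/rate_Kr = √(M_Kr/M_N₂O) = √(83.80/44.01) = √1.904 = 1.38.

1.38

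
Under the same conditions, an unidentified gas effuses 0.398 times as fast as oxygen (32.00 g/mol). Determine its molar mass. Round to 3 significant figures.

202 g/mol

From Graham's law, rate_X/rate_O₂ = √(M_O₂/M_X).
0.398 = √(32.00/M_X)
M_X = 32.00 / 0.398² = 32.00 / 0.1584 = 202 g/mol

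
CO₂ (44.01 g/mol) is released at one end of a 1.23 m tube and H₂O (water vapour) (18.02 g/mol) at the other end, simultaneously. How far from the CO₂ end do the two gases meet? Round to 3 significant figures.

Graham's law gives d_CO₂/d_H₂O = rate_CO₂/rate_H₂O = √(M_H₂O/M_CO₂) = √(18.02/44.01) = 0.6399.
With d_CO₂ + d_H₂O = 1.23 m, d_H₂O = 1.23/(1 + 0.6399) = 0.7501 m.
d_CO₂ = 1.23 − 0.7501 = 0.480 m.

0.480 m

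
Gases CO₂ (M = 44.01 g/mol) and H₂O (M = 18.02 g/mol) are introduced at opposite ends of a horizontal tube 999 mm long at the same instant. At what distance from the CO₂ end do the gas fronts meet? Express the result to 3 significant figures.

390 mm

Distances travelled in equal time are proportional to diffusion rates, so d_CO₂/d_H₂O = √(M_H₂O/M_CO₂) = √(18.02/44.01) = 0.6399.
With d_CO₂ + d_H₂O = 999 mm, d_H₂O = 999/(1 + 0.6399) = 609.2 mm.
d_CO₂ = 999 − 609.2 = 390 mm.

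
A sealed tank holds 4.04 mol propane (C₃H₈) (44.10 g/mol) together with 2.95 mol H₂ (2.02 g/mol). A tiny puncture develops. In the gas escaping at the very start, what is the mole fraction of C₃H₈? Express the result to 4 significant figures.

Effusion rate of each component ∝ n_i/√M_i (partial pressure × 1/√M).
x_C₃H₈(eff) = (n_C₃H₈/√M_C₃H₈) / (n_C₃H₈/√M_C₃H₈ + n_H₂/√M_H₂)
= (4.04/√44.10) / (4.04/√44.10 + 2.95/√2.02) = 0.6084/(0.6084 + 2.076) = 0.2267.

0.2267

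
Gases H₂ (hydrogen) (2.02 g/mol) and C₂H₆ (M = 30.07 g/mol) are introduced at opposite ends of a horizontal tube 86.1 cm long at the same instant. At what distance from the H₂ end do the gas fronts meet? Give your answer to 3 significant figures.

68.4 cm

Distances travelled in equal time are proportional to diffusion rates, so d_H₂/d_C₂H₆ = √(M_C₂H₆/M_H₂) = √(30.07/2.02) = 3.858.
With d_H₂ + d_C₂H₆ = 86.1 cm, d_C₂H₆ = 86.1/(1 + 3.858) = 17.72 cm.
d_H₂ = 86.1 − 17.72 = 68.4 cm.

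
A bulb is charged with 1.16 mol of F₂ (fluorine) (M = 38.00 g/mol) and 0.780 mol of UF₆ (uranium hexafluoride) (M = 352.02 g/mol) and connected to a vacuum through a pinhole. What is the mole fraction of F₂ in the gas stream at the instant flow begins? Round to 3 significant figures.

0.819

Effusion rate of each component ∝ n_i/√M_i (partial pressure × 1/√M).
x_F₂(eff) = (n_F₂/√M_F₂) / (n_F₂/√M_F₂ + n_UF₆/√M_UF₆)
= (1.16/√38.00) / (1.16/√38.00 + 0.780/√352.02) = 0.1882/(0.1882 + 0.04157) = 0.819.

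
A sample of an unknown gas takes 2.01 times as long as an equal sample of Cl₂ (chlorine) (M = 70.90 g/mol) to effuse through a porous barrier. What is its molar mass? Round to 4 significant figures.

From Graham's law, t_X/t_Cl₂ = √(M_X/M_Cl₂).
2.01 = √(M_X/70.90)
M_X = 70.90 × 2.01² = 70.90 × 4.040 = 286.4 g/mol

286.4 g/mol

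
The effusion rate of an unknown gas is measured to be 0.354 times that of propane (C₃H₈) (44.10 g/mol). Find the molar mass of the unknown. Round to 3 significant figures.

352 g/mol

By Graham's law, rate_X/rate_C₃H₈ = √(M_C₃H₈/M_X).
0.354 = √(44.10/M_X)
M_X = 44.10 / 0.354² = 44.10 / 0.1253 = 352 g/mol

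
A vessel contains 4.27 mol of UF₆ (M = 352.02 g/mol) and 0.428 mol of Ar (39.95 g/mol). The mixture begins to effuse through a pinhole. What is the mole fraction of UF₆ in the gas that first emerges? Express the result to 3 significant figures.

Effusion rate of each component ∝ n_i/√M_i (partial pressure × 1/√M).
x_UF₆(eff) = (n_UF₆/√M_UF₆) / (n_UF₆/√M_UF₆ + n_Ar/√M_Ar)
= (4.27/√352.02) / (4.27/√352.02 + 0.428/√39.95) = 0.2276/(0.2276 + 0.06772) = 0.771.

0.771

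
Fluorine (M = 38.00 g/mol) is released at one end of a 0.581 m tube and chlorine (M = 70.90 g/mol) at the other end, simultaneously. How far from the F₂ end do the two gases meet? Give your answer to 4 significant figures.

0.3354 m

Distances travelled in equal time are proportional to diffusion rates, so d_F₂/d_Cl₂ = √(M_Cl₂/M_F₂) = √(70.90/38.00) = 1.366.
With d_F₂ + d_Cl₂ = 0.581 m, d_Cl₂ = 0.581/(1 + 1.366) = 0.2456 m.
d_F₂ = 0.581 − 0.2456 = 0.3354 m.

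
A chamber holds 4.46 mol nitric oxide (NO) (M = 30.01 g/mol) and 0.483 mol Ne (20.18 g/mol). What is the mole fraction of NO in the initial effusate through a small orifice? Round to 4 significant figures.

0.8833

The effusion rate of species i is ∝ p_i/√M_i ∝ n_i/√M_i.
x_NO(eff) = (n_NO/√M_NO) / (n_NO/√M_NO + n_Ne/√M_Ne)
= (4.46/√30.01) / (4.46/√30.01 + 0.483/√20.18) = 0.8141/(0.8141 + 0.1075) = 0.8833.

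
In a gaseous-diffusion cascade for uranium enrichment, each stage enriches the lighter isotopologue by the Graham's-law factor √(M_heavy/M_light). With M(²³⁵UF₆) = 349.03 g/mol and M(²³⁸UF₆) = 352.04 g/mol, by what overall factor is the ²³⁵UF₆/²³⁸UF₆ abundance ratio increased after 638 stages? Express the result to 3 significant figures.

Each stage multiplies the ratio by α = √(352.04/349.03), so after 638 stages the overall factor is α^638 = (352.04/349.03)^(638/2).
= 1.00862^319 = 15.5.

15.5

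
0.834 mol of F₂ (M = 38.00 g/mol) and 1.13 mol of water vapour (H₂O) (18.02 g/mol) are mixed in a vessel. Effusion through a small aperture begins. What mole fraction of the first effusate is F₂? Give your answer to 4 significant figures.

Each component's effusion rate ∝ (its partial pressure)·(1/√M) ∝ n_i/√M_i.
x_F₂(eff) = (n_F₂/√M_F₂) / (n_F₂/√M_F₂ + n_H₂O/√M_H₂O)
= (0.834/√38.00) / (0.834/√38.00 + 1.13/√18.02) = 0.1353/(0.1353 + 0.2662) = 0.3370.

0.3370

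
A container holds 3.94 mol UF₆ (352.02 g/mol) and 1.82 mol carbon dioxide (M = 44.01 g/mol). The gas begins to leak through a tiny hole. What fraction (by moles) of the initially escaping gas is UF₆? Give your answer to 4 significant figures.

0.4336

Effusion rate of each component ∝ n_i/√M_i (partial pressure × 1/√M).
Mole fraction of UF₆ in the effusate = (n_UF₆/√M_UF₆) / (n_UF₆/√M_UF₆ + n_CO₂/√M_CO₂)
= (3.94/√352.02) / (3.94/√352.02 + 1.82/√44.01) = 0.2100/(0.2100 + 0.2743) = 0.4336.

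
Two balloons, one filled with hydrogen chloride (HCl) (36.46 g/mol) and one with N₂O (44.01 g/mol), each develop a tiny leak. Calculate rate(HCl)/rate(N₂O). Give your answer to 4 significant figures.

1.099

Since effusion rate ∝ 1/√M, rate_HCl/rate_N₂O = √(M_N₂O/M_HCl) = √(44.01/36.46) = √1.207 = 1.099.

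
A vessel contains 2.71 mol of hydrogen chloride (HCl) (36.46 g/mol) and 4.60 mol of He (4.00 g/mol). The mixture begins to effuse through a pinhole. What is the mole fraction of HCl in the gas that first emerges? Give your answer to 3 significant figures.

0.163

The effusion rate of species i is ∝ p_i/√M_i ∝ n_i/√M_i.
So x_HCl in the escaping gas = (n_HCl/√M_HCl) / Σ(n_i/√M_i)
= (2.71/√36.46) / (2.71/√36.46 + 4.60/√4.00) = 0.4488/(0.4488 + 2.300) = 0.163.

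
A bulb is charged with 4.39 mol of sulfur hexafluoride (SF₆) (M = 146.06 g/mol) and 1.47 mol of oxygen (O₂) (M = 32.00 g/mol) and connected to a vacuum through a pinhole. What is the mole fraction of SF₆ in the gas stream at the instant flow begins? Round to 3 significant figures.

Each component's effusion rate ∝ (its partial pressure)·(1/√M) ∝ n_i/√M_i.
Mole fraction of SF₆ in the effusate = (n_SF₆/√M_SF₆) / (n_SF₆/√M_SF₆ + n_O₂/√M_O₂)
= (4.39/√146.06) / (4.39/√146.06 + 1.47/√32.00) = 0.3632/(0.3632 + 0.2599) = 0.583.

0.583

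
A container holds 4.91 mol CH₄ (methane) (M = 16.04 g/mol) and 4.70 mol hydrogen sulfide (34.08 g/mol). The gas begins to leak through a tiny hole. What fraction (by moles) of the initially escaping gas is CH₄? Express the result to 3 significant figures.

Effusion rate of each component ∝ n_i/√M_i (partial pressure × 1/√M).
So x_CH₄ in the escaping gas = (n_CH₄/√M_CH₄) / Σ(n_i/√M_i)
= (4.91/√16.04) / (4.91/√16.04 + 4.70/√34.08) = 1.226/(1.226 + 0.8051) = 0.604.

0.604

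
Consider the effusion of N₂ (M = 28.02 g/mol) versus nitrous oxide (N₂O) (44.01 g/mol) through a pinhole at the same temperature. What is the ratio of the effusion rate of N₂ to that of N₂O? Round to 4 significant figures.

Since effusion rate ∝ 1/√M, rate_N₂/rate_N₂O = √(M_N₂O/M_N₂) = √(44.01/28.02) = √1.571 = 1.253.

1.253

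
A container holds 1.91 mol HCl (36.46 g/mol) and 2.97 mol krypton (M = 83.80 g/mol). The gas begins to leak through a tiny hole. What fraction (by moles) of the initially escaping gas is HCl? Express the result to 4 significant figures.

Rate_i ∝ x_i/√M_i (Graham's law weighted by mole fraction), so the effusate composition follows n_i/√M_i.
So x_HCl in the escaping gas = (n_HCl/√M_HCl) / Σ(n_i/√M_i)
= (1.91/√36.46) / (1.91/√36.46 + 2.97/√83.80) = 0.3163/(0.3163 + 0.3244) = 0.4937.

0.4937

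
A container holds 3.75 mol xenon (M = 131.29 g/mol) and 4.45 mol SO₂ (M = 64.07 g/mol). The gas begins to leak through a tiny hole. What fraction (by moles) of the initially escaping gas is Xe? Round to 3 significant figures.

Each component's effusion rate ∝ (its partial pressure)·(1/√M) ∝ n_i/√M_i.
So x_Xe in the escaping gas = (n_Xe/√M_Xe) / Σ(n_i/√M_i)
= (3.75/√131.29) / (3.75/√131.29 + 4.45/√64.07) = 0.3273/(0.3273 + 0.5559) = 0.371.

0.371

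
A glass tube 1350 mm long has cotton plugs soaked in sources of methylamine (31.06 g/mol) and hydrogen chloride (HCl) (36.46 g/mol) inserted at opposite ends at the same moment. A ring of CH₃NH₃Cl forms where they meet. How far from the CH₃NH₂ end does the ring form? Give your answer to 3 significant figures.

702 mm

Graham's law gives d_CH₃NH₂/d_HCl = rate_CH₃NH₂/rate_HCl = √(M_HCl/M_CH₃NH₂) = √(36.46/31.06) = 1.083.
With d_CH₃NH₂ + d_HCl = 1350 mm, d_HCl = 1350/(1 + 1.083) = 648.0 mm.
d_CH₃NH₂ = 1350 − 648.0 = 702 mm.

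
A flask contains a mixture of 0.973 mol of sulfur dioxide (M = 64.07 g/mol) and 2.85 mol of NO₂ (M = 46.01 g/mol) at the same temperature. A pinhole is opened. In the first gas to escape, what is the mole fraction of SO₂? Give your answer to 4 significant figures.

The effusion rate of species i is ∝ p_i/√M_i ∝ n_i/√M_i.
So x_SO₂ in the escaping gas = (n_SO₂/√M_SO₂) / Σ(n_i/√M_i)
= (0.973/√64.07) / (0.973/√64.07 + 2.85/√46.01) = 0.1216/(0.1216 + 0.4202) = 0.2244.

0.2244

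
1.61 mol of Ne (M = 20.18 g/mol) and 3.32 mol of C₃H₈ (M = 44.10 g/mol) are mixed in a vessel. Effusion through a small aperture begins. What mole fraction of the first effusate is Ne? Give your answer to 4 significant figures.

0.4175

Rate_i ∝ x_i/√M_i (Graham's law weighted by mole fraction), so the effusate composition follows n_i/√M_i.
Mole fraction of Ne in the effusate = (n_Ne/√M_Ne) / (n_Ne/√M_Ne + n_C₃H₈/√M_C₃H₈)
= (1.61/√20.18) / (1.61/√20.18 + 3.32/√44.10) = 0.3584/(0.3584 + 0.4999) = 0.4175.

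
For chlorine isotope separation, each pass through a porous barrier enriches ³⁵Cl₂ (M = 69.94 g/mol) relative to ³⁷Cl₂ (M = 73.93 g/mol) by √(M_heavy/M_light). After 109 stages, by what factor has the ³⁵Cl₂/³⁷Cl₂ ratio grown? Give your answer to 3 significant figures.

20.6

Each stage multiplies the ratio by α = √(73.93/69.94), so after 109 stages the overall factor is α^109 = (73.93/69.94)^(109/2).
= 1.05705^(109/2) = 20.6.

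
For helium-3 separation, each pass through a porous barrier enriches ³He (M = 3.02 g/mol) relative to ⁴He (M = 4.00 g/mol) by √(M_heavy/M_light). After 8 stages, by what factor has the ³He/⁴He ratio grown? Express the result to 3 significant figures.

3.08

The single-stage factor is √(M_heavy/M_light), so 8 stages give [√(4.00/3.02)]^8 = (4.00/3.02)^(8/2).
= 1.32450^4 = 3.08.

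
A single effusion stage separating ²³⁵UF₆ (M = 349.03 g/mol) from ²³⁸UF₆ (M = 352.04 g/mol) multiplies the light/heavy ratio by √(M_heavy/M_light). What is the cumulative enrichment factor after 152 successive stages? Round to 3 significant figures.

After 152 stages the ratio has grown by (√(352.04/349.03))^152 = (352.04/349.03)^(152/2).
= 1.00862^76 = 1.92.

1.92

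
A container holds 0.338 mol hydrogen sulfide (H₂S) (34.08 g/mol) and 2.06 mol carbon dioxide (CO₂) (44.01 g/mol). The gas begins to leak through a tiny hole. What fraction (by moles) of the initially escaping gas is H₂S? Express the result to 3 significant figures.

0.157

Each component's effusion rate ∝ (its partial pressure)·(1/√M) ∝ n_i/√M_i.
x_H₂S(eff) = (n_H₂S/√M_H₂S) / (n_H₂S/√M_H₂S + n_CO₂/√M_CO₂)
= (0.338/√34.08) / (0.338/√34.08 + 2.06/√44.01) = 0.05790/(0.05790 + 0.3105) = 0.157.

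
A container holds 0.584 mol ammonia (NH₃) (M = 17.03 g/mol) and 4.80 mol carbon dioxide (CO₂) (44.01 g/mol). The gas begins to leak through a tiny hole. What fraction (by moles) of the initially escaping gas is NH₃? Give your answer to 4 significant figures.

Rate_i ∝ x_i/√M_i (Graham's law weighted by mole fraction), so the effusate composition follows n_i/√M_i.
x_NH₃(eff) = (n_NH₃/√M_NH₃) / (n_NH₃/√M_NH₃ + n_CO₂/√M_CO₂)
= (0.584/√17.03) / (0.584/√17.03 + 4.80/√44.01) = 0.1415/(0.1415 + 0.7235) = 0.1636.

0.1636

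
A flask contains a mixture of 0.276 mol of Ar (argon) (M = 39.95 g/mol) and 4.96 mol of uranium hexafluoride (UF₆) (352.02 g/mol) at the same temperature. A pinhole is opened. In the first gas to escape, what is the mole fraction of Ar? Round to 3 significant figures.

Each component's effusion rate ∝ (its partial pressure)·(1/√M) ∝ n_i/√M_i.
So x_Ar in the escaping gas = (n_Ar/√M_Ar) / Σ(n_i/√M_i)
= (0.276/√39.95) / (0.276/√39.95 + 4.96/√352.02) = 0.04367/(0.04367 + 0.2644) = 0.142.

0.142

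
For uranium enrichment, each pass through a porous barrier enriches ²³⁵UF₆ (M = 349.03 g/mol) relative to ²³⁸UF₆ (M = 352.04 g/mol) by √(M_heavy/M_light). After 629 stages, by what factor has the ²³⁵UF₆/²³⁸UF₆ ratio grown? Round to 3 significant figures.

After 629 stages the ratio has grown by (√(352.04/349.03))^629 = (352.04/349.03)^(629/2).
= 1.00862^(629/2) = 14.9.

14.9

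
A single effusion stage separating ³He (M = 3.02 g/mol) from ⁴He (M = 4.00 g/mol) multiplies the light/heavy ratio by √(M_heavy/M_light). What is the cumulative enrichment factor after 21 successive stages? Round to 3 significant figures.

Each stage multiplies the ratio by α = √(4.00/3.02), so after 21 stages the overall factor is α^21 = (4.00/3.02)^(21/2).
= 1.32450^(21/2) = 19.1.

19.1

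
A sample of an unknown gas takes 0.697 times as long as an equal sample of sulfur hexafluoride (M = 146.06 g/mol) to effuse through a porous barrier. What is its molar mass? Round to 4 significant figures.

70.96 g/mol

From Graham's law, t_X/t_SF₆ = √(M_X/M_SF₆).
0.697 = √(M_X/146.06)
M_X = 146.06 × 0.697² = 146.06 × 0.4858 = 70.96 g/mol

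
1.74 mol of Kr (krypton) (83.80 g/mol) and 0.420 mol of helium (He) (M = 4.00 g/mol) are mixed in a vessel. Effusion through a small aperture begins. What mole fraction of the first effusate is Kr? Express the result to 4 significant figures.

Rate_i ∝ x_i/√M_i (Graham's law weighted by mole fraction), so the effusate composition follows n_i/√M_i.
Mole fraction of Kr in the effusate = (n_Kr/√M_Kr) / (n_Kr/√M_Kr + n_He/√M_He)
= (1.74/√83.80) / (1.74/√83.80 + 0.420/√4.00) = 0.1901/(0.1901 + 0.2100) = 0.4751.

0.4751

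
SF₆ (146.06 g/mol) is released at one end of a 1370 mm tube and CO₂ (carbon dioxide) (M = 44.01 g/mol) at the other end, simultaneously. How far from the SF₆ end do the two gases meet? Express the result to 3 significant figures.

The fronts meet when d_SF₆ + d_CO₂ = L with d_SF₆/d_CO₂ = √(M_CO₂/M_SF₆) (Graham's law). Here √(M_CO₂/M_SF₆) = √(44.01/146.06) = 0.5489.
With d_SF₆ + d_CO₂ = 1370 mm, d_CO₂ = 1370/(1 + 0.5489) = 884.5 mm.
d_SF₆ = 1370 − 884.5 = 486 mm.

486 mm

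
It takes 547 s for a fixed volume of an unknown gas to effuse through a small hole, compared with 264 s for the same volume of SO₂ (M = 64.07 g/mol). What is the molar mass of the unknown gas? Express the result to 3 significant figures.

Graham's law gives t_X/t_SO₂ = √(M_X/M_SO₂).
547/264 = 2.072 = √(M_X/64.07)
M_X = 64.07 × 2.072² = 64.07 × 4.293 = 275 g/mol

275 g/mol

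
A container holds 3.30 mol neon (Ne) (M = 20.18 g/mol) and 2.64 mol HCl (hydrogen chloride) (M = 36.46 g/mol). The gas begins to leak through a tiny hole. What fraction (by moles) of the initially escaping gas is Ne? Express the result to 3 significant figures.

0.627

Effusion rate of each component ∝ n_i/√M_i (partial pressure × 1/√M).
x_Ne(eff) = (n_Ne/√M_Ne) / (n_Ne/√M_Ne + n_HCl/√M_HCl)
= (3.30/√20.18) / (3.30/√20.18 + 2.64/√36.46) = 0.7346/(0.7346 + 0.4372) = 0.627.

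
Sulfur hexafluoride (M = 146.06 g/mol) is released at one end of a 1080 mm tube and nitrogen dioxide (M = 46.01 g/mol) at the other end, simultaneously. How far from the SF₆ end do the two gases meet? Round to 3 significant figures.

The fronts meet when d_SF₆ + d_NO₂ = L with d_SF₆/d_NO₂ = √(M_NO₂/M_SF₆) (Graham's law). Here √(M_NO₂/M_SF₆) = √(46.01/146.06) = 0.5613.
With d_SF₆ + d_NO₂ = 1080 mm, d_NO₂ = 1080/(1 + 0.5613) = 691.8 mm.
d_SF₆ = 1080 − 691.8 = 388 mm.

388 mm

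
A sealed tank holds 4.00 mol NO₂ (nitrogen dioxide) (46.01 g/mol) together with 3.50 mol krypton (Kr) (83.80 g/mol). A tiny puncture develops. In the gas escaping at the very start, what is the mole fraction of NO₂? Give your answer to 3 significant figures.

The effusion rate of species i is ∝ p_i/√M_i ∝ n_i/√M_i.
x_NO₂(eff) = (n_NO₂/√M_NO₂) / (n_NO₂/√M_NO₂ + n_Kr/√M_Kr)
= (4.00/√46.01) / (4.00/√46.01 + 3.50/√83.80) = 0.5897/(0.5897 + 0.3823) = 0.607.

0.607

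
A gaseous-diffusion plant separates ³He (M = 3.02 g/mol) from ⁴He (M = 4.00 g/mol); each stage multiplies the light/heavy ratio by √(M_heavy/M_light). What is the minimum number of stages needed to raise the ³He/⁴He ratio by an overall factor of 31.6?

25

With α = √(4.00/3.02) per stage, ln α = ½ ln(1.32450) = 0.1405.
Need α^N ≥ 31.6 ⇒ N ≥ ln(31.6) / ln α = 3.453 / 0.1405 = 24.57.
Rounding up, N = 25 stages.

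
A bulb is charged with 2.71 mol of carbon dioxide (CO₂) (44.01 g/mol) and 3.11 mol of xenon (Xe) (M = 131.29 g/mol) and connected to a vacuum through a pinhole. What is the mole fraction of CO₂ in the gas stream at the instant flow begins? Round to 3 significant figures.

0.601

The effusion rate of species i is ∝ p_i/√M_i ∝ n_i/√M_i.
So x_CO₂ in the escaping gas = (n_CO₂/√M_CO₂) / Σ(n_i/√M_i)
= (2.71/√44.01) / (2.71/√44.01 + 3.11/√131.29) = 0.4085/(0.4085 + 0.2714) = 0.601.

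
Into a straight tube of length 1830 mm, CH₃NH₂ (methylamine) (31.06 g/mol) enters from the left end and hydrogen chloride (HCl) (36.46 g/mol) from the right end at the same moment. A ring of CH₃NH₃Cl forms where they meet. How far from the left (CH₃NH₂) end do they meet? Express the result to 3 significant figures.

Distances travelled in equal time are proportional to diffusion rates, so d_CH₃NH₂/d_HCl = √(M_HCl/M_CH₃NH₂) = √(36.46/31.06) = 1.083.
With d_CH₃NH₂ + d_HCl = 1830 mm, d_HCl = 1830/(1 + 1.083) = 878.4 mm.
d_CH₃NH₂ = 1830 − 878.4 = 952 mm.

952 mm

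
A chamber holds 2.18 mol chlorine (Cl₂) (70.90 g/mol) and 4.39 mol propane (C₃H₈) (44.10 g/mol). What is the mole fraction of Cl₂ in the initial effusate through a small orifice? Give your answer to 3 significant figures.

0.281

Each component's effusion rate ∝ (its partial pressure)·(1/√M) ∝ n_i/√M_i.
Mole fraction of Cl₂ in the effusate = (n_Cl₂/√M_Cl₂) / (n_Cl₂/√M_Cl₂ + n_C₃H₈/√M_C₃H₈)
= (2.18/√70.90) / (2.18/√70.90 + 4.39/√44.10) = 0.2589/(0.2589 + 0.6611) = 0.281.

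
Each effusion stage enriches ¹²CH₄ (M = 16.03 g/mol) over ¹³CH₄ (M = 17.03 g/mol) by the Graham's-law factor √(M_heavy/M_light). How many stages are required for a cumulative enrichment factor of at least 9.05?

73

With α = √(17.03/16.03) per stage, ln α = ½ ln(1.06238) = 0.03026.
Need α^N ≥ 9.05 ⇒ N ≥ ln(9.05) / ln α = 2.203 / 0.03026 = 72.80.
Rounding up, N = 73 stages.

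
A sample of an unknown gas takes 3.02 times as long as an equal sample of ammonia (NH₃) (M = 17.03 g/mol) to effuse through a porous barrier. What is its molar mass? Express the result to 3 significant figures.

155 g/mol

Using Graham's law: t_X/t_NH₃ = √(M_X/M_NH₃).
3.02 = √(M_X/17.03)
M_X = 17.03 × 3.02² = 17.03 × 9.120 = 155 g/mol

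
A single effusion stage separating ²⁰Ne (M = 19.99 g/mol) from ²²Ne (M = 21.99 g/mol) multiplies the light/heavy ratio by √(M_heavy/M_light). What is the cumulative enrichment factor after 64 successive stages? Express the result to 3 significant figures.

21.1

The single-stage factor is √(M_heavy/M_light), so 64 stages give [√(21.99/19.99)]^64 = (21.99/19.99)^(64/2).
= 1.10005^32 = 21.1.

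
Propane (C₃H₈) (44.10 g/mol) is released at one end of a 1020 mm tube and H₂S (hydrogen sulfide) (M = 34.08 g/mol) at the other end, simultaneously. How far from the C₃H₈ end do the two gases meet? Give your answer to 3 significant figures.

477 mm

The fronts meet when d_C₃H₈ + d_H₂S = L with d_C₃H₈/d_H₂S = √(M_H₂S/M_C₃H₈) (Graham's law). Here √(M_H₂S/M_C₃H₈) = √(34.08/44.10) = 0.8791.
With d_C₃H₈ + d_H₂S = 1020 mm, d_H₂S = 1020/(1 + 0.8791) = 542.8 mm.
d_C₃H₈ = 1020 − 542.8 = 477 mm.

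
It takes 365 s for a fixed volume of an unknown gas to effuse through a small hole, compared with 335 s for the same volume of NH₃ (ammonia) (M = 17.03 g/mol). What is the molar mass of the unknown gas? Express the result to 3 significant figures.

20.2 g/mol

By Graham's law, t_X/t_NH₃ = √(M_X/M_NH₃).
365/335 = 1.090 = √(M_X/17.03)
M_X = 17.03 × 1.090² = 17.03 × 1.187 = 20.2 g/mol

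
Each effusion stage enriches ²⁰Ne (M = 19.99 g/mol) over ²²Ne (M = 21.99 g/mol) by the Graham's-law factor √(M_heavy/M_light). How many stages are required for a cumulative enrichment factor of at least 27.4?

Single-stage factor α = √(21.99/19.99), so ln α = ½ ln(1.10005) = 0.04768.
Need α^N ≥ 27.4 ⇒ N ≥ ln(27.4) / ln α = 3.311 / 0.04768 = 69.44.
Rounding up, N = 70 stages.

70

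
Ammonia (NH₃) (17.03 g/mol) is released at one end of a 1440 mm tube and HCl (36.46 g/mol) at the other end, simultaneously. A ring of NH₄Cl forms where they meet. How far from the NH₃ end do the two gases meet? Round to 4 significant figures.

855.4 mm

Distances travelled in equal time are proportional to diffusion rates, so d_NH₃/d_HCl = √(M_HCl/M_NH₃) = √(36.46/17.03) = 1.463.
With d_NH₃ + d_HCl = 1440 mm, d_HCl = 1440/(1 + 1.463) = 584.6 mm.
d_NH₃ = 1440 − 584.6 = 855.4 mm.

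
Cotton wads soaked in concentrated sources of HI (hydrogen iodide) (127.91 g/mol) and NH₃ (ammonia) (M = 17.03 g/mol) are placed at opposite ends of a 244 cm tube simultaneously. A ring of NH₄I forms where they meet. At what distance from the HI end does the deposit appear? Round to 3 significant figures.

The fronts meet when d_HI + d_NH₃ = L with d_HI/d_NH₃ = √(M_NH₃/M_HI) (Graham's law). Here √(M_NH₃/M_HI) = √(17.03/127.91) = 0.3649.
With d_HI + d_NH₃ = 244 cm, d_NH₃ = 244/(1 + 0.3649) = 178.8 cm.
d_HI = 244 − 178.8 = 65.2 cm.

65.2 cm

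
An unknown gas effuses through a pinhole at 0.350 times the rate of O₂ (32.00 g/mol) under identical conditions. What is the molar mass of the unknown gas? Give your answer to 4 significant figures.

From Graham's law, rate_X/rate_O₂ = √(M_O₂/M_X).
0.350 = √(32.00/M_X)
M_X = 32.00 / 0.350² = 32.00 / 0.1225 = 261.2 g/mol

261.2 g/mol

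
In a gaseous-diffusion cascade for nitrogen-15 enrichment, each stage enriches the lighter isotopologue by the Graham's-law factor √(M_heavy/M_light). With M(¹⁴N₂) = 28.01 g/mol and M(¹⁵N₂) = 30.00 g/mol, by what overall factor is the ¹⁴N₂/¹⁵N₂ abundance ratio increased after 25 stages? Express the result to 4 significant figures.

2.358

After 25 stages the ratio has grown by (√(30.00/28.01))^25 = (30.00/28.01)^(25/2).
= 1.07105^(25/2) = 2.358.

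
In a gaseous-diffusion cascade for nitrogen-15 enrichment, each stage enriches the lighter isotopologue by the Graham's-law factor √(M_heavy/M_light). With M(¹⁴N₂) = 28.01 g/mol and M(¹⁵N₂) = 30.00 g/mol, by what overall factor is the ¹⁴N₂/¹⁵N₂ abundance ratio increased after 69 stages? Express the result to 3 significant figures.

10.7

The single-stage factor is √(M_heavy/M_light), so 69 stages give [√(30.00/28.01)]^69 = (30.00/28.01)^(69/2).
= 1.07105^(69/2) = 10.7.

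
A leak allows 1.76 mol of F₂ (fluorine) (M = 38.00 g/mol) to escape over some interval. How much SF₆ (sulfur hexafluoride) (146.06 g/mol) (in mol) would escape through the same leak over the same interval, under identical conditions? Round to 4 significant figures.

Using Graham's law: rate_SF₆/rate_F₂ = √(M_F₂/M_SF₆) = √(38.00/146.06) = √0.2602 = 0.5101.
So the amount for SF₆ is 1.76 × 0.5101 = 0.8977 mol.

0.8977 mol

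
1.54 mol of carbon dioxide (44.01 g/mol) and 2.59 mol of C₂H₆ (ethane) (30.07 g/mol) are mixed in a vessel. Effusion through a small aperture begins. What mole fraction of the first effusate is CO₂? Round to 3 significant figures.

The effusion rate of species i is ∝ p_i/√M_i ∝ n_i/√M_i.
So x_CO₂ in the escaping gas = (n_CO₂/√M_CO₂) / Σ(n_i/√M_i)
= (1.54/√44.01) / (1.54/√44.01 + 2.59/√30.07) = 0.2321/(0.2321 + 0.4723) = 0.330.

0.330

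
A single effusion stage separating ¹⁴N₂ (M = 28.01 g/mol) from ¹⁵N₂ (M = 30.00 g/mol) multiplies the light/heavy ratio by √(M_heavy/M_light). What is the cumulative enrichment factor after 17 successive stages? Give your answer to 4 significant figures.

After 17 stages the ratio has grown by (√(30.00/28.01))^17 = (30.00/28.01)^(17/2).
= 1.07105^(17/2) = 1.792.

1.792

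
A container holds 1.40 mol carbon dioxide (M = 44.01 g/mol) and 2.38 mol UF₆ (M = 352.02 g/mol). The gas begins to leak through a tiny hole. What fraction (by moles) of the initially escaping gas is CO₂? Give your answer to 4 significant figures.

The effusion rate of species i is ∝ p_i/√M_i ∝ n_i/√M_i.
So x_CO₂ in the escaping gas = (n_CO₂/√M_CO₂) / Σ(n_i/√M_i)
= (1.40/√44.01) / (1.40/√44.01 + 2.38/√352.02) = 0.2110/(0.2110 + 0.1269) = 0.6246.

0.6246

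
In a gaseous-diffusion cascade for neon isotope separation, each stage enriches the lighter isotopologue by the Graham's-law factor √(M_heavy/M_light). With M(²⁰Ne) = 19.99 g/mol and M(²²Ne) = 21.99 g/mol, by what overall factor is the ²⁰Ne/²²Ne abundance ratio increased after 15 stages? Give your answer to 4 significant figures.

2.045

After 15 stages the ratio has grown by (√(21.99/19.99))^15 = (21.99/19.99)^(15/2).
= 1.10005^(15/2) = 2.045.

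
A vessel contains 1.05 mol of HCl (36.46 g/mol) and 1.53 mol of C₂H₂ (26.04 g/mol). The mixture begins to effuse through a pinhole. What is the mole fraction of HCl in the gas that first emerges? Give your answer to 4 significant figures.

0.3671

The effusion rate of species i is ∝ p_i/√M_i ∝ n_i/√M_i.
Mole fraction of HCl in the effusate = (n_HCl/√M_HCl) / (n_HCl/√M_HCl + n_C₂H₂/√M_C₂H₂)
= (1.05/√36.46) / (1.05/√36.46 + 1.53/√26.04) = 0.1739/(0.1739 + 0.2998) = 0.3671.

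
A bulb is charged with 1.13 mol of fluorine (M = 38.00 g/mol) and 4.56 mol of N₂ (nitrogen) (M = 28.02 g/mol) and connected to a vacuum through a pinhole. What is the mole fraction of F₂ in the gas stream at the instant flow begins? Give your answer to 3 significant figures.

Each component's effusion rate ∝ (its partial pressure)·(1/√M) ∝ n_i/√M_i.
So x_F₂ in the escaping gas = (n_F₂/√M_F₂) / Σ(n_i/√M_i)
= (1.13/√38.00) / (1.13/√38.00 + 4.56/√28.02) = 0.1833/(0.1833 + 0.8615) = 0.175.

0.175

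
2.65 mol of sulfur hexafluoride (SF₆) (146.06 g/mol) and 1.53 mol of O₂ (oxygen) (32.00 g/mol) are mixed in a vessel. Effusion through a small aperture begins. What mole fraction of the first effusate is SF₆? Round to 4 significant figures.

The effusion rate of species i is ∝ p_i/√M_i ∝ n_i/√M_i.
x_SF₆(eff) = (n_SF₆/√M_SF₆) / (n_SF₆/√M_SF₆ + n_O₂/√M_O₂)
= (2.65/√146.06) / (2.65/√146.06 + 1.53/√32.00) = 0.2193/(0.2193 + 0.2705) = 0.4477.

0.4477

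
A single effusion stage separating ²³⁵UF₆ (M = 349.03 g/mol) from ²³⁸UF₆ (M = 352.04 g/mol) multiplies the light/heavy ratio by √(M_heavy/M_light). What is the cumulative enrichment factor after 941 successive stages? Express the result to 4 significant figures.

56.83

Each stage multiplies the ratio by α = √(352.04/349.03), so after 941 stages the overall factor is α^941 = (352.04/349.03)^(941/2).
= 1.00862^(941/2) = 56.83.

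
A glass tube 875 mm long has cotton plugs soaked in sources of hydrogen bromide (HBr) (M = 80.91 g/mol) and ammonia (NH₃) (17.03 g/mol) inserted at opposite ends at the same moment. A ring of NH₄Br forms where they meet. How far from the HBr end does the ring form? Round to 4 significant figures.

The fronts meet when d_HBr + d_NH₃ = L with d_HBr/d_NH₃ = √(M_NH₃/M_HBr) (Graham's law). Here √(M_NH₃/M_HBr) = √(17.03/80.91) = 0.4588.
With d_HBr + d_NH₃ = 875 mm, d_NH₃ = 875/(1 + 0.4588) = 599.8 mm.
d_HBr = 875 − 599.8 = 275.2 mm.

275.2 mm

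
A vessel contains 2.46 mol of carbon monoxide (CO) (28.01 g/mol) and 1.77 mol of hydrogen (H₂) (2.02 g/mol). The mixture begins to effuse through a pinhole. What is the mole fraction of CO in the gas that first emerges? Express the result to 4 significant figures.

0.2718

The effusion rate of species i is ∝ p_i/√M_i ∝ n_i/√M_i.
So x_CO in the escaping gas = (n_CO/√M_CO) / Σ(n_i/√M_i)
= (2.46/√28.01) / (2.46/√28.01 + 1.77/√2.02) = 0.4648/(0.4648 + 1.245) = 0.2718.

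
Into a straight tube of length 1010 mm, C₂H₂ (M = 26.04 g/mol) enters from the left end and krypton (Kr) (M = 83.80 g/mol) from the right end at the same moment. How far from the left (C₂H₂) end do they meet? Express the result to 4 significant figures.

In equal time, each gas travels a distance ∝ its rate ∝ 1/√M, so d_C₂H₂/d_Kr = √(M_Kr/M_C₂H₂) = √(83.80/26.04) = 1.794.
With d_C₂H₂ + d_Kr = 1010 mm, d_Kr = 1010/(1 + 1.794) = 361.5 mm.
d_C₂H₂ = 1010 − 361.5 = 648.5 mm.

648.5 mm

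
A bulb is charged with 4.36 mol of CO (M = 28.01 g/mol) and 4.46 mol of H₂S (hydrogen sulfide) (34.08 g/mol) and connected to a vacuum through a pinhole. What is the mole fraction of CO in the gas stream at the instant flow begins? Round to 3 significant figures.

Each component's effusion rate ∝ (its partial pressure)·(1/√M) ∝ n_i/√M_i.
So x_CO in the escaping gas = (n_CO/√M_CO) / Σ(n_i/√M_i)
= (4.36/√28.01) / (4.36/√28.01 + 4.46/√34.08) = 0.8238/(0.8238 + 0.7640) = 0.519.

0.519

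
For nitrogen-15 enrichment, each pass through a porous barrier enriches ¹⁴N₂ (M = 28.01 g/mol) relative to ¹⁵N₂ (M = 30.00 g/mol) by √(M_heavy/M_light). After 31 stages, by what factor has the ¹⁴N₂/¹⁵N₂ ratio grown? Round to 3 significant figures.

After 31 stages the ratio has grown by (√(30.00/28.01))^31 = (30.00/28.01)^(31/2).
= 1.07105^(31/2) = 2.90.

2.90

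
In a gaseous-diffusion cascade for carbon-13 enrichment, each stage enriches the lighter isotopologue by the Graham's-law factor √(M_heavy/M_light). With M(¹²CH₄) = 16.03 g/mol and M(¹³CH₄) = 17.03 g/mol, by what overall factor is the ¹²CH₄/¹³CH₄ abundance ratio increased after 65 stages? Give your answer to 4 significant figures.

Each stage multiplies the ratio by α = √(17.03/16.03), so after 65 stages the overall factor is α^65 = (17.03/16.03)^(65/2).
= 1.06238^(65/2) = 7.147.

7.147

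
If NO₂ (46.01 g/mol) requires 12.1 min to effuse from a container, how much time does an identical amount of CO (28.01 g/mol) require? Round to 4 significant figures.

Since effusion rate ∝ 1/√M, t_CO/t_NO₂ = √(M_CO/M_NO₂) = √(28.01/46.01) = √0.6088 = 0.7802.
So the time for CO is 12.1 × 0.7802 = 9.441 min.

9.441 min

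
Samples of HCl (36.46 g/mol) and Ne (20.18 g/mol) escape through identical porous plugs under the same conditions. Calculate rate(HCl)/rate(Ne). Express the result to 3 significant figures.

0.744

Since effusion rate ∝ 1/√M, rate_HCl/rate_Ne = √(M_Ne/M_HCl) = √(20.18/36.46) = √0.5535 = 0.744.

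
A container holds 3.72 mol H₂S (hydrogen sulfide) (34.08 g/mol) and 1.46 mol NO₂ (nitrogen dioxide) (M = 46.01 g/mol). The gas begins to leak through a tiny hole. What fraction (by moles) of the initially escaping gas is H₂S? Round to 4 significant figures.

Effusion rate of each component ∝ n_i/√M_i (partial pressure × 1/√M).
Mole fraction of H₂S in the effusate = (n_H₂S/√M_H₂S) / (n_H₂S/√M_H₂S + n_NO₂/√M_NO₂)
= (3.72/√34.08) / (3.72/√34.08 + 1.46/√46.01) = 0.6372/(0.6372 + 0.2152) = 0.7475.

0.7475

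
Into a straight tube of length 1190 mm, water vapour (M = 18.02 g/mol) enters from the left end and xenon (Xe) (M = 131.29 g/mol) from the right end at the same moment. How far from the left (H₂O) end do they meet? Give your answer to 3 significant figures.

868 mm

Distances travelled in equal time are proportional to diffusion rates, so d_H₂O/d_Xe = √(M_Xe/M_H₂O) = √(131.29/18.02) = 2.699.
With d_H₂O + d_Xe = 1190 mm, d_Xe = 1190/(1 + 2.699) = 321.7 mm.
d_H₂O = 1190 − 321.7 = 868 mm.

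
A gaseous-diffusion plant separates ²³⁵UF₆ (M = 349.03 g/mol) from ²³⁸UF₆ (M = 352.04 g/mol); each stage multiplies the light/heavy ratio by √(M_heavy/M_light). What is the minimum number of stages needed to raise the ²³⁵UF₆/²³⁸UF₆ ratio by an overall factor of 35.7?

833

Single-stage factor α = √(352.04/349.03), so ln α = ½ ln(1.00862) = 0.004293.
Need α^N ≥ 35.7 ⇒ N ≥ ln(35.7) / ln α = 3.575 / 0.004293 = 832.70.
Rounding up, N = 833 stages.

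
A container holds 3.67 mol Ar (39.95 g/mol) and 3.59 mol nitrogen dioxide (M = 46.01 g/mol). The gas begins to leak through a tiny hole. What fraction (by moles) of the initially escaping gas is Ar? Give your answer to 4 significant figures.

0.5231

Rate_i ∝ x_i/√M_i (Graham's law weighted by mole fraction), so the effusate composition follows n_i/√M_i.
x_Ar(eff) = (n_Ar/√M_Ar) / (n_Ar/√M_Ar + n_NO₂/√M_NO₂)
= (3.67/√39.95) / (3.67/√39.95 + 3.59/√46.01) = 0.5806/(0.5806 + 0.5293) = 0.5231.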